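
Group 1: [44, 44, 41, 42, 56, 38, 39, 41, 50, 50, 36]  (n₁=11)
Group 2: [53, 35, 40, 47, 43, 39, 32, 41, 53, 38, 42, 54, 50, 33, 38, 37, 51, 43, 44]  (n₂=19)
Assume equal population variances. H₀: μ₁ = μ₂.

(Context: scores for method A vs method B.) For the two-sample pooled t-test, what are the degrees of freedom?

degrees of freedom = 28

df = n₁ + n₂ − 2 = 11 + 19 − 2 = 28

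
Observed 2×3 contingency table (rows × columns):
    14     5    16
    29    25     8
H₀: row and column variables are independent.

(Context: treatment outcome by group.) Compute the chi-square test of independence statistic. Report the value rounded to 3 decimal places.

Row totals [35, 62], col totals [43, 30, 24], n=97
χ² = (14−15.52)²/15.52 + (5−10.82)²/10.82 + (16−8.66)²/8.66 + (29−27.48)²/27.48 + (25−19.18)²/19.18 + (8−15.34)²/15.34 = 14.8691
df = 2

test statistic = 14.869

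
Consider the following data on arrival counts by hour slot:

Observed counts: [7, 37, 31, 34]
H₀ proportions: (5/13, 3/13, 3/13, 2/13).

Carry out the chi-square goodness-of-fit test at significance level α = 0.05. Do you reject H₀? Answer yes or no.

reject H₀: yes

n = 109; E_i = n·p_i = [41.92, 25.15, 25.15, 16.77]
χ² = (7−41.92)²/41.92 + (37−25.15)²/25.15 + (31−25.15)²/25.15 + (34−16.77)²/16.77 = 53.7346
df = 3
p-value (upper-tail) = 0.00000
At α=0.05: p < α → reject H₀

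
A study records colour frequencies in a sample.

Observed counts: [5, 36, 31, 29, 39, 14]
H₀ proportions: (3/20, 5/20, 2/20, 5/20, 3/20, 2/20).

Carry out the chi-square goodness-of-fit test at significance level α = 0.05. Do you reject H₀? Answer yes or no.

n = 154; E_i = n·p_i = [23.10, 38.50, 15.40, 38.50, 23.10, 15.40]
χ² = (5−23.10)²/23.10 + (36−38.50)²/38.50 + (31−15.40)²/15.40 + (29−38.50)²/38.50 + (39−23.10)²/23.10 + (14−15.40)²/15.40 = 43.5628
df = 5
p-value (upper-tail) = 0.00000
At α=0.05: p < α → reject H₀

reject H₀: yes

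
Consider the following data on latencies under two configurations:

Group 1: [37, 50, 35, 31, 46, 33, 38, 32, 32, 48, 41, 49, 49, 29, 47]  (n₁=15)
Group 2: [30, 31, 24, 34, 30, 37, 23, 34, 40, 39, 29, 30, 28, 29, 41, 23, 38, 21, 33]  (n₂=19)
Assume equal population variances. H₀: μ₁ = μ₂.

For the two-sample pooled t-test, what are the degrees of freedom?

df = n₁ + n₂ − 2 = 15 + 19 − 2 = 32

degrees of freedom = 32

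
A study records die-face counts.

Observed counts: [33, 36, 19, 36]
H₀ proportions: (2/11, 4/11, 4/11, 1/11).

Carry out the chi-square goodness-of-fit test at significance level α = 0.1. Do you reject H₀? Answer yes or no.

reject H₀: yes

n = 124; E_i = n·p_i = [22.55, 45.09, 45.09, 11.27]
χ² = (33−22.55)²/22.55 + (36−45.09)²/45.09 + (19−45.09)²/45.09 + (36−11.27)²/11.27 = 76.0181
df = 3
p-value (upper-tail) = 0.00000
At α=0.1: p < α → reject H₀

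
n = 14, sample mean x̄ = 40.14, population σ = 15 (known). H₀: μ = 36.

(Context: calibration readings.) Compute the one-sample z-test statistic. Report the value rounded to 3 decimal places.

SE = σ/√n = 15/√14 = 4.0089
z = (x̄−μ₀)/SE = (40.14−36)/4.0089 = 1.0327

test statistic = 1.033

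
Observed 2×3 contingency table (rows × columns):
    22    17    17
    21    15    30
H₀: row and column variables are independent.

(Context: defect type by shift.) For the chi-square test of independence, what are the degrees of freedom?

df = (r−1)(c−1) = (2−1)·(3−1) = 2

degrees of freedom = 2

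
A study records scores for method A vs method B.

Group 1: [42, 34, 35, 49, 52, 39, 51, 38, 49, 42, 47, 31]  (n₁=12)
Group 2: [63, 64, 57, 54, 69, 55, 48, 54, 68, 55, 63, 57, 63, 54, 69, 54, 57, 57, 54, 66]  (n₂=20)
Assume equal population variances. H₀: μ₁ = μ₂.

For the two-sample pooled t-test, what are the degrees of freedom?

df = n₁ + n₂ − 2 = 12 + 20 − 2 = 30

degrees of freedom = 30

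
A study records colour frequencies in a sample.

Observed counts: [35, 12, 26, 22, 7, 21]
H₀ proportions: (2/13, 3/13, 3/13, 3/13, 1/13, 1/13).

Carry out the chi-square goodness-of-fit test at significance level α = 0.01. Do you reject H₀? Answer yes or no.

reject H₀: yes

n = 123; E_i = n·p_i = [18.92, 28.38, 28.38, 28.38, 9.46, 9.46]
χ² = (35−18.92)²/18.92 + (12−28.38)²/28.38 + (26−28.38)²/28.38 + (22−28.38)²/28.38 + (7−9.46)²/9.46 + (21−9.46)²/9.46 = 39.4648
df = 5
p-value (upper-tail) = 0.00000
At α=0.01: p < α → reject H₀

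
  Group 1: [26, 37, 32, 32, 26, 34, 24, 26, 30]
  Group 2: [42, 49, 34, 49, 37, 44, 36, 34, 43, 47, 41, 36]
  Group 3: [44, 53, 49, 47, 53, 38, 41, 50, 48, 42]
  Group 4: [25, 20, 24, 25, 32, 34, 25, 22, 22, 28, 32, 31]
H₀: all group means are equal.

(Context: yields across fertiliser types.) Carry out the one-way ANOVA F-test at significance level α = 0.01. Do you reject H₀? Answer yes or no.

reject H₀: yes

Group means [29.67, 41.00, 46.50, 26.67], grand mean 35.907
SSB = Σnᵢ(x̄ᵢ−x̄)² = 2808.461; SSW = ΣΣ(x−x̄ᵢ)² = 967.167
MSB = 2808.461/3 = 936.1537; MSW = 967.167/39 = 24.7991
F = MSB/MSW = 37.7494
df = (3, 39)
p-value (upper-tail) = 0.00000
At α=0.01: p < α → reject H₀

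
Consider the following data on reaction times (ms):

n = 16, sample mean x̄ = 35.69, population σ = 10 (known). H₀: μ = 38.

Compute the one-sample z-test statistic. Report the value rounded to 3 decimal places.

test statistic = -0.924

SE = σ/√n = 10/√16 = 2.5000
z = (x̄−μ₀)/SE = (35.69−38)/2.5000 = -0.9240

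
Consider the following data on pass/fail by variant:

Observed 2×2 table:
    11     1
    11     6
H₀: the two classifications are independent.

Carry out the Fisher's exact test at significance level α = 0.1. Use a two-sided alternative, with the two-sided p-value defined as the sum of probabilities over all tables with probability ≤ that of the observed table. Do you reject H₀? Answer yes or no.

Margins: r₁=12, r₂=17, c₁=22, c₂=7, n=29
p_obs = C(12,11)·C(17,11)/C(29,22); sum pmf over tables with pmf ≤ p_obs
p-value (two-sided) = 0.18720
At α=0.1: p ≥ α → fail to reject H₀

reject H₀: no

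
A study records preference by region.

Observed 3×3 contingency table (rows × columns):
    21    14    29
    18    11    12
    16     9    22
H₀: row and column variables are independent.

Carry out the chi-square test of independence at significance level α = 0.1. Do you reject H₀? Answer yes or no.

reject H₀: no

Row totals [64, 41, 47], col totals [55, 34, 63], n=152
χ² = (21−23.16)²/23.16 + (14−14.32)²/14.32 + (29−26.53)²/26.53 + (18−14.84)²/14.84 + (11−9.17)²/9.17 + (12−16.99)²/16.99 + (16−17.01)²/17.01 + (9−10.51)²/10.51 + (22−19.48)²/19.48 = 3.5490
df = 4
p-value (upper-tail) = 0.47046
At α=0.1: p ≥ α → fail to reject H₀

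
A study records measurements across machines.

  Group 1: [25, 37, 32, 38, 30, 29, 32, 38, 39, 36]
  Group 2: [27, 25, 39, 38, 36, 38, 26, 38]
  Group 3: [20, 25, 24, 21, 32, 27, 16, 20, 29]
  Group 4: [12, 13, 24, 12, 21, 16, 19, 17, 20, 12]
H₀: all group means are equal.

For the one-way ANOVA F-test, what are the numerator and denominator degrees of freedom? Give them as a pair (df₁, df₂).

k = 4 groups, N = 37 total
df = (k−1, N−k) = (4−1, 37−4) = (3, 33)

degrees of freedom = [3, 33]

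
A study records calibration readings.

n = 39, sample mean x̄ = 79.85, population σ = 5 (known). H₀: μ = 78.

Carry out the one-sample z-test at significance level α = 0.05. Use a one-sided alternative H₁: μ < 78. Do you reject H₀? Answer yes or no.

reject H₀: no

SE = σ/√n = 5/√39 = 0.8006
z = (x̄−μ₀)/SE = (79.85−78)/0.8006 = 2.3106
p-value (one-sided, H₁ less) = 0.98957
At α=0.05: p ≥ α → fail to reject H₀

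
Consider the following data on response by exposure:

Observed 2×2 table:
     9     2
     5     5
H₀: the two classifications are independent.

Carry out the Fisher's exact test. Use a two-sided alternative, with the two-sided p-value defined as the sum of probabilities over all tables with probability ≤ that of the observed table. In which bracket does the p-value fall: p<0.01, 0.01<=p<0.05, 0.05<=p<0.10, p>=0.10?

p-value bracket: p>=0.10

Margins: r₁=11, r₂=10, c₁=14, c₂=7, n=21
p_obs = C(11,9)·C(10,5)/C(21,14); sum pmf over tables with pmf ≤ p_obs
p-value (two-sided) = 0.18266
→ bracket: p>=0.10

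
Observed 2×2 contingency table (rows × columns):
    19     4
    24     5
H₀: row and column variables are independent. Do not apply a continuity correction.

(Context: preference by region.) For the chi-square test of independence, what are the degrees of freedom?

degrees of freedom = 1

df = (r−1)(c−1) = (2−1)·(2−1) = 1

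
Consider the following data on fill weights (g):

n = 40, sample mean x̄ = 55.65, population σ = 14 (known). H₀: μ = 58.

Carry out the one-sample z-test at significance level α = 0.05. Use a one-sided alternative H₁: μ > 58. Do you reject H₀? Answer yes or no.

SE = σ/√n = 14/√40 = 2.2136
z = (x̄−μ₀)/SE = (55.65−58)/2.2136 = -1.0616
p-value (one-sided, H₁ greater) = 0.85580
At α=0.05: p ≥ α → fail to reject H₀

reject H₀: no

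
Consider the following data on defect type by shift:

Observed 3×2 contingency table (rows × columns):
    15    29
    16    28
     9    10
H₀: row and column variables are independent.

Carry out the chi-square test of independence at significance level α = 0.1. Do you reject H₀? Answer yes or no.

Row totals [44, 44, 19], col totals [40, 67], n=107
χ² = (15−16.45)²/16.45 + (29−27.55)²/27.55 + (16−16.45)²/16.45 + (28−27.55)²/27.55 + (9−7.10)²/7.10 + (10−11.90)²/11.90 = 1.0326
df = 2
p-value (upper-tail) = 0.59673
At α=0.1: p ≥ α → fail to reject H₀

reject H₀: no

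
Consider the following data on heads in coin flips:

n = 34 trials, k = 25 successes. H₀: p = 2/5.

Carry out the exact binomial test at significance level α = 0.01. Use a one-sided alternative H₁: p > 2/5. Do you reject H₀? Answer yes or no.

Exact binomial: n=34, k=25, p₀=2/5=0.4000
P(X≥25) from Σ C(n,i)·p₀^i·(1−p₀)^(n−i)
p-value (one-sided, H₁ greater) = 0.00008
At α=0.01: p < α → reject H₀

reject H₀: yes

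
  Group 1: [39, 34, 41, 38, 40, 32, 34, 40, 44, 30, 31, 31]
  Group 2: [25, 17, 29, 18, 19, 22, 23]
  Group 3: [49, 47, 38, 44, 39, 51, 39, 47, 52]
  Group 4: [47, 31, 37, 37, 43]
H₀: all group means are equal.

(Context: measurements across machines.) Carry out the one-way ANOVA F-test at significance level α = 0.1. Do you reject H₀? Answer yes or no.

reject H₀: yes

Group means [36.17, 21.86, 45.11, 39.00], grand mean 36.000
SSB = Σnᵢ(x̄ᵢ−x̄)² = 2192.587; SSW = ΣΣ(x−x̄ᵢ)² = 735.413
MSB = 2192.587/3 = 730.8624; MSW = 735.413/29 = 25.3591
F = MSB/MSW = 28.8206
df = (3, 29)
p-value (upper-tail) = 0.00000
At α=0.1: p < α → reject H₀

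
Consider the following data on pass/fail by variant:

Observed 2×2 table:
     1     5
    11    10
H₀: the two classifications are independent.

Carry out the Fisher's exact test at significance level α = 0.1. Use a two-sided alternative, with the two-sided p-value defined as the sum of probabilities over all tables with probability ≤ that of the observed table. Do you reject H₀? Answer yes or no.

Margins: r₁=6, r₂=21, c₁=12, c₂=15, n=27
p_obs = C(6,1)·C(21,11)/C(27,12); sum pmf over tables with pmf ≤ p_obs
p-value (two-sided) = 0.18190
At α=0.1: p ≥ α → fail to reject H₀

reject H₀: no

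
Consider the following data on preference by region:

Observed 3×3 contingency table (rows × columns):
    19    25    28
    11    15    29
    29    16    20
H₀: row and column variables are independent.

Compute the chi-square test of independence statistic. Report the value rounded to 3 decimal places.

test statistic = 11.496

Row totals [72, 55, 65], col totals [59, 56, 77], n=192
χ² = (19−22.12)²/22.12 + (25−21.00)²/21.00 + (28−28.88)²/28.88 + (11−16.90)²/16.90 + (15−16.04)²/16.04 + (29−22.06)²/22.06 + (29−19.97)²/19.97 + (16−18.96)²/18.96 + (20−26.07)²/26.07 = 11.4959
df = 4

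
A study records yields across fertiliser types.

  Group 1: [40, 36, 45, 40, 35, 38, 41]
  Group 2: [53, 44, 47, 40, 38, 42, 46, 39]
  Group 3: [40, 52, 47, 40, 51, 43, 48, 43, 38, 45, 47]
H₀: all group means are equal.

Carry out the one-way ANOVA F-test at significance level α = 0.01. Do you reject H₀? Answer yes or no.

reject H₀: no

Group means [39.29, 43.62, 44.91], grand mean 43.000
SSB = Σnᵢ(x̄ᵢ−x̄)² = 139.787; SSW = ΣΣ(x−x̄ᵢ)² = 450.213
MSB = 139.787/2 = 69.8937; MSW = 450.213/23 = 19.5745
F = MSB/MSW = 3.5707
df = (2, 23)
p-value (upper-tail) = 0.04462
At α=0.01: p ≥ α → fail to reject H₀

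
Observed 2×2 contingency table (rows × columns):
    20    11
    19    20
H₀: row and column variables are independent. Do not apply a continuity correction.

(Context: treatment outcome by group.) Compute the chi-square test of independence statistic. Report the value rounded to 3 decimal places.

Row totals [31, 39], col totals [39, 31], n=70
χ² = (20−17.27)²/17.27 + (11−13.73)²/13.73 + (19−21.73)²/21.73 + (20−17.27)²/17.27 = 1.7471
df = 1

test statistic = 1.747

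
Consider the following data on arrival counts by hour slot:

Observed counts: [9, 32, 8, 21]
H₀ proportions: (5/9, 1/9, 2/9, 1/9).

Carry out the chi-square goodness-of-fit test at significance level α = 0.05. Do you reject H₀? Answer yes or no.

reject H₀: yes

n = 70; E_i = n·p_i = [38.89, 7.78, 15.56, 7.78]
χ² = (9−38.89)²/38.89 + (32−7.78)²/7.78 + (8−15.56)²/15.56 + (21−7.78)²/7.78 = 124.5543
df = 3
p-value (upper-tail) = 0.00000
At α=0.05: p < α → reject H₀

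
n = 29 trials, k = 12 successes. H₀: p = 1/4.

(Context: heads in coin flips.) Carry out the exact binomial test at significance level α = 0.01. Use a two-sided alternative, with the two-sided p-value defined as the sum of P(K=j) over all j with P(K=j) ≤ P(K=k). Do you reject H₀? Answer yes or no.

reject H₀: no

Exact binomial: n=29, k=12, p₀=1/4=0.2500
P(X=j) = C(n,j)·p₀^j·(1−p₀)^(n−j); p = Σ P(X=j) over j with P(X=j) ≤ P(X=12)
p-value (two-sided) = 0.05231
At α=0.01: p ≥ α → fail to reject H₀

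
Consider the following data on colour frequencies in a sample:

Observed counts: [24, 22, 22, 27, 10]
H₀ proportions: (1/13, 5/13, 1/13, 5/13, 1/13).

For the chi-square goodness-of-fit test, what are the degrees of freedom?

df = k − 1 = 5 − 1 = 4

degrees of freedom = 4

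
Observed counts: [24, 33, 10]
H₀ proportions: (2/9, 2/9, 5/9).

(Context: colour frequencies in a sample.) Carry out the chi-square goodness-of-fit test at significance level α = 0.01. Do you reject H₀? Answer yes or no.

reject H₀: yes

n = 67; E_i = n·p_i = [14.89, 14.89, 37.22]
χ² = (24−14.89)²/14.89 + (33−14.89)²/14.89 + (10−37.22)²/37.22 = 47.5149
df = 2
p-value (upper-tail) = 0.00000
At α=0.01: p < α → reject H₀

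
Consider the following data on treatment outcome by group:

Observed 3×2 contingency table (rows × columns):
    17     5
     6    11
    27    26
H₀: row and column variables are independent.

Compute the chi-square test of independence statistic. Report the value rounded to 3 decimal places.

test statistic = 7.395

Row totals [22, 17, 53], col totals [50, 42], n=92
χ² = (17−11.96)²/11.96 + (5−10.04)²/10.04 + (6−9.24)²/9.24 + (11−7.76)²/7.76 + (27−28.80)²/28.80 + (26−24.20)²/24.20 = 7.3952
df = 2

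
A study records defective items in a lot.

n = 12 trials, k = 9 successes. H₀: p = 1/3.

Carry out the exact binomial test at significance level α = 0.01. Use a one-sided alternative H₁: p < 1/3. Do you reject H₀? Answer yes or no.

Exact binomial: n=12, k=9, p₀=1/3=0.3333
P(X≤9) from Σ C(n,i)·p₀^i·(1−p₀)^(n−i)
p-value (one-sided, H₁ less) = 0.99946
At α=0.01: p ≥ α → fail to reject H₀

reject H₀: no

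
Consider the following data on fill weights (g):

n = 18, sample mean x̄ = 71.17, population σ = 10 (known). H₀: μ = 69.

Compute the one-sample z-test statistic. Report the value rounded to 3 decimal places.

SE = σ/√n = 10/√18 = 2.3570
z = (x̄−μ₀)/SE = (71.17−69)/2.3570 = 0.9207

test statistic = 0.921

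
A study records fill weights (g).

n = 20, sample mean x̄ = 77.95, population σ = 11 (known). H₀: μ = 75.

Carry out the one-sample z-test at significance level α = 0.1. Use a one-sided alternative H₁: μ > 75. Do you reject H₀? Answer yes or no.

reject H₀: no

SE = σ/√n = 11/√20 = 2.4597
z = (x̄−μ₀)/SE = (77.95−75)/2.4597 = 1.1993
p-value (one-sided, H₁ greater) = 0.11520
At α=0.1: p ≥ α → fail to reject H₀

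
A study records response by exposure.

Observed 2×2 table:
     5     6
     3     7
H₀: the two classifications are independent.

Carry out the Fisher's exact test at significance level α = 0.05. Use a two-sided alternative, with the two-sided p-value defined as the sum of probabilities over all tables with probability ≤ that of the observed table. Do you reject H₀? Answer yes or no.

reject H₀: no

Margins: r₁=11, r₂=10, c₁=8, c₂=13, n=21
p_obs = C(11,5)·C(10,3)/C(21,8); sum pmf over tables with pmf ≤ p_obs
p-value (two-sided) = 0.65944
At α=0.05: p ≥ α → fail to reject H₀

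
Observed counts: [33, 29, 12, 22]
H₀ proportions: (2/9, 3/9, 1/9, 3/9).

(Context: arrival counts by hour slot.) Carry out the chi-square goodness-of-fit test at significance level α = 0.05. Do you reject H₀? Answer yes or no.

reject H₀: yes

n = 96; E_i = n·p_i = [21.33, 32.00, 10.67, 32.00]
χ² = (33−21.33)²/21.33 + (29−32.00)²/32.00 + (12−10.67)²/10.67 + (22−32.00)²/32.00 = 9.9531
df = 3
p-value (upper-tail) = 0.01897
At α=0.05: p < α → reject H₀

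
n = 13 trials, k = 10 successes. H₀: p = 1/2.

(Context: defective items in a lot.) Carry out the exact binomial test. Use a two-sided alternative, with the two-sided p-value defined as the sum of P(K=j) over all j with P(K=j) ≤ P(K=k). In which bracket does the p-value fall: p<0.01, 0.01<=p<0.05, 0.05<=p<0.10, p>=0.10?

Exact binomial: n=13, k=10, p₀=1/2=0.5000
P(X=j) = C(n,j)·p₀^j·(1−p₀)^(n−j); p = Σ P(X=j) over j with P(X=j) ≤ P(X=10)
p-value (two-sided) = 0.09229
→ bracket: 0.05<=p<0.10

p-value bracket: 0.05<=p<0.10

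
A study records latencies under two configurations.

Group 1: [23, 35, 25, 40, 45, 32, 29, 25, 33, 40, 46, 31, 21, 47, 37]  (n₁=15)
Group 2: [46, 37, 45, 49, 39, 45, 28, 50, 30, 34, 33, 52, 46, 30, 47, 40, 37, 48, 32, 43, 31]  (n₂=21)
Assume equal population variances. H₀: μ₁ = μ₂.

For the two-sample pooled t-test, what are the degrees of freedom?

df = n₁ + n₂ − 2 = 15 + 21 − 2 = 34

degrees of freedom = 34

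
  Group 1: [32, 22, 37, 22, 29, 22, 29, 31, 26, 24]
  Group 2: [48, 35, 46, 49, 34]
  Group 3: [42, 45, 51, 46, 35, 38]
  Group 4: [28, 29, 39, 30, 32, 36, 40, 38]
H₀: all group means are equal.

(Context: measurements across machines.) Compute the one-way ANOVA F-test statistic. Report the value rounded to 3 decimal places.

Group means [27.40, 42.40, 42.83, 34.00], grand mean 35.000
SSB = Σnᵢ(x̄ᵢ−x̄)² = 1227.567; SSW = ΣΣ(x−x̄ᵢ)² = 774.433
MSB = 1227.567/3 = 409.1889; MSW = 774.433/25 = 30.9773
F = MSB/MSW = 13.2093
df = (3, 25)

test statistic = 13.209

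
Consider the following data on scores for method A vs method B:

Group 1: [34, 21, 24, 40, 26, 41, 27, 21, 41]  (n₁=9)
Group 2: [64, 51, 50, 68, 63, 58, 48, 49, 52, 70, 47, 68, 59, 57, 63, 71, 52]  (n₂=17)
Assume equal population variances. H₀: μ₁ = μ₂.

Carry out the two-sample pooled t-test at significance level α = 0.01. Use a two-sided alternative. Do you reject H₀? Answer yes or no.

x̄₁=30.556, s₁=8.502, n₁=9
x̄₂=58.235, s₂=8.243, n₂=17
s_p² = [8·8.502² + 16·8.243²]/24 = 69.3867
SE = √(s_p²·(1/9+1/17)) = 3.4338
t = (30.556−58.235)/3.4338 = -8.0609
df = 24
p-value (two-sided) = 0.00000
At α=0.01: p < α → reject H₀

reject H₀: yes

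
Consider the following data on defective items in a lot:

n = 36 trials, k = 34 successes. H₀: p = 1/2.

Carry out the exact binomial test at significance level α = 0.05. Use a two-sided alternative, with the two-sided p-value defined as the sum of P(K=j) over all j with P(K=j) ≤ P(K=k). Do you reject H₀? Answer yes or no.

Exact binomial: n=36, k=34, p₀=1/2=0.5000
P(X=j) = C(n,j)·p₀^j·(1−p₀)^(n−j); p = Σ P(X=j) over j with P(X=j) ≤ P(X=34)
p-value (two-sided) = 0.00000
At α=0.05: p < α → reject H₀

reject H₀: yes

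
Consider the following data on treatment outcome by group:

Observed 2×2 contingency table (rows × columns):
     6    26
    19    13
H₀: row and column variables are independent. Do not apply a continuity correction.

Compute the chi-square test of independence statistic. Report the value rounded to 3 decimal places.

Row totals [32, 32], col totals [25, 39], n=64
χ² = (6−12.50)²/12.50 + (26−19.50)²/19.50 + (19−12.50)²/12.50 + (13−19.50)²/19.50 = 11.0933
df = 1

test statistic = 11.093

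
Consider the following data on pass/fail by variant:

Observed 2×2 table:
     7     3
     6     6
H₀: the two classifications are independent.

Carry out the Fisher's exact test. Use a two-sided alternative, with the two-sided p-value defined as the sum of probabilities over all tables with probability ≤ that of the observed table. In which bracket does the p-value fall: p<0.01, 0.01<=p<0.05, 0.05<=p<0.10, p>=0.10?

p-value bracket: p>=0.10

Margins: r₁=10, r₂=12, c₁=13, c₂=9, n=22
p_obs = C(10,7)·C(12,6)/C(22,13); sum pmf over tables with pmf ≤ p_obs
p-value (two-sided) = 0.41486
→ bracket: p>=0.10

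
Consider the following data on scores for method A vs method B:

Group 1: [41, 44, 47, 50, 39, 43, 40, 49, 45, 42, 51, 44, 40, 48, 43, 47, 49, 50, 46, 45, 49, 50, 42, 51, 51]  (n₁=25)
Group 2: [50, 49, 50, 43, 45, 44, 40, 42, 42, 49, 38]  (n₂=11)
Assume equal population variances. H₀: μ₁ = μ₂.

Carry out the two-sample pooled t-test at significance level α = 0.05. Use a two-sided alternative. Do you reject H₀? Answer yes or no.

reject H₀: no

x̄₁=45.840, s₁=3.880, n₁=25
x̄₂=44.727, s₂=4.221, n₂=11
s_p² = [24·3.880² + 10·4.221²]/34 = 15.8689
SE = √(s_p²·(1/25+1/11)) = 1.4413
t = (45.840−44.727)/1.4413 = 0.7720
df = 34
p-value (two-sided) = 0.44543
At α=0.05: p ≥ α → fail to reject H₀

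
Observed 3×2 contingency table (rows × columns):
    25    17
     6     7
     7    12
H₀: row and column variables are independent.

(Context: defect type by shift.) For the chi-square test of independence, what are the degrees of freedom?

df = (r−1)(c−1) = (3−1)·(2−1) = 2

degrees of freedom = 2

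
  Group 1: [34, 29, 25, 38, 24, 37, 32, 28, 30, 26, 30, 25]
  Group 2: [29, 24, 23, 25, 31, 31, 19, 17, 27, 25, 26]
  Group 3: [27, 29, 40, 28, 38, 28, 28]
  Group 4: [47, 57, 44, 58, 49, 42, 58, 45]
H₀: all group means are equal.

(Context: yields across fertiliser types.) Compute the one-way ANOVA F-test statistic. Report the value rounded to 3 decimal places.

Group means [29.83, 25.18, 31.14, 50.00], grand mean 32.974
SSB = Σnᵢ(x̄ᵢ−x̄)² = 3128.814; SSW = ΣΣ(x−x̄ᵢ)² = 926.160
MSB = 3128.814/3 = 1042.9378; MSW = 926.160/34 = 27.2400
F = MSB/MSW = 38.2870
df = (3, 34)

test statistic = 38.287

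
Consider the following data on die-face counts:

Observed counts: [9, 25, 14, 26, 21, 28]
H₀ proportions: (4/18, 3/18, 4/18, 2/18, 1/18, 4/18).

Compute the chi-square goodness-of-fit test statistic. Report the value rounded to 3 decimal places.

test statistic = 60.305

n = 123; E_i = n·p_i = [27.33, 20.50, 27.33, 13.67, 6.83, 27.33]
χ² = (9−27.33)²/27.33 + (25−20.50)²/20.50 + (14−27.33)²/27.33 + (26−13.67)²/13.67 + (21−6.83)²/6.83 + (28−27.33)²/27.33 = 60.3049
df = 5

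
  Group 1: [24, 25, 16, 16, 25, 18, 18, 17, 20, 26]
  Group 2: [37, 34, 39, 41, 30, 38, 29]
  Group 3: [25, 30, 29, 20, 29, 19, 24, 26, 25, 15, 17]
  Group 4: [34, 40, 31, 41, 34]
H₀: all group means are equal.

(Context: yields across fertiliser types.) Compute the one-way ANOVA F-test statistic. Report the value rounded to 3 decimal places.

Group means [20.50, 35.43, 23.55, 36.00], grand mean 27.030
SSB = Σnᵢ(x̄ᵢ−x̄)² = 1456.028; SSW = ΣΣ(x−x̄ᵢ)² = 608.942
MSB = 1456.028/3 = 485.3427; MSW = 608.942/29 = 20.9980
F = MSB/MSW = 23.1138
df = (3, 29)

test statistic = 23.114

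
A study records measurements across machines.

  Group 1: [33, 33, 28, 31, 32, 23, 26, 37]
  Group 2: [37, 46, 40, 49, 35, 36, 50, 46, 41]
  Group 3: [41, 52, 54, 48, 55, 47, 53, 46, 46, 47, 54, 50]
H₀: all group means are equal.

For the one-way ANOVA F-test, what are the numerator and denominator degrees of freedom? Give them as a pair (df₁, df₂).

k = 3 groups, N = 29 total
df = (k−1, N−k) = (3−1, 29−3) = (2, 26)

degrees of freedom = [2, 26]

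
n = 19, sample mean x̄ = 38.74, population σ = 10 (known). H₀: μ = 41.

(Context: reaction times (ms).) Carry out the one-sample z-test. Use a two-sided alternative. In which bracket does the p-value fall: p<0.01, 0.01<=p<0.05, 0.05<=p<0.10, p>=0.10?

p-value bracket: p>=0.10

SE = σ/√n = 10/√19 = 2.2942
z = (x̄−μ₀)/SE = (38.74−41)/2.2942 = -0.9851
p-value (two-sided) = 0.32457
→ bracket: p>=0.10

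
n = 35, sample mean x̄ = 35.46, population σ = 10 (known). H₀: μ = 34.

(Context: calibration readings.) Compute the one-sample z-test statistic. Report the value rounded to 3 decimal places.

SE = σ/√n = 10/√35 = 1.6903
z = (x̄−μ₀)/SE = (35.46−34)/1.6903 = 0.8637

test statistic = 0.864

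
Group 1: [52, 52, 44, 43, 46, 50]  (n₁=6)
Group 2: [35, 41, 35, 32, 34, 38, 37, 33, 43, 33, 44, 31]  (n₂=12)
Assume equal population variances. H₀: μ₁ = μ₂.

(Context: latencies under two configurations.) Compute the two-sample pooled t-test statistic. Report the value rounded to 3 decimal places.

x̄₁=47.833, s₁=4.021, n₁=6
x̄₂=36.333, s₂=4.334, n₂=12
s_p² = [5·4.021² + 11·4.334²]/16 = 17.9688
SE = √(s_p²·(1/6+1/12)) = 2.1195
t = (47.833−36.333)/2.1195 = 5.4259
df = 16

test statistic = 5.426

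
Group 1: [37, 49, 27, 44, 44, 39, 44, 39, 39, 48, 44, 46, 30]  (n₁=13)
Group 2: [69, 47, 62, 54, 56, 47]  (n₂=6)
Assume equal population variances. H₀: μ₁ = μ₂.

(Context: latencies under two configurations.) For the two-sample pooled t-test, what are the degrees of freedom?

df = n₁ + n₂ − 2 = 13 + 6 − 2 = 17

degrees of freedom = 17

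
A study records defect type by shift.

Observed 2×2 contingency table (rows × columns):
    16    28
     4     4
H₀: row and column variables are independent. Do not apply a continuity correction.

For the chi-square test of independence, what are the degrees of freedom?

df = (r−1)(c−1) = (2−1)·(2−1) = 1

degrees of freedom = 1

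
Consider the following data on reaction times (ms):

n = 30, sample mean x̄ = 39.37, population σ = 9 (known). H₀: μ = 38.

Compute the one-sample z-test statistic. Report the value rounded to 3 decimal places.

SE = σ/√n = 9/√30 = 1.6432
z = (x̄−μ₀)/SE = (39.37−38)/1.6432 = 0.8338

test statistic = 0.834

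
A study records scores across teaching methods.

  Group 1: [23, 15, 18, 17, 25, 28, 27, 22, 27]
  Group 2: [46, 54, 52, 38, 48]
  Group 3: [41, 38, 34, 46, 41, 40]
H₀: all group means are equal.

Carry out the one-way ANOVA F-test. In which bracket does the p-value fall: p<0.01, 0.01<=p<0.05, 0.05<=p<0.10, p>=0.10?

p-value bracket: p<0.01

Group means [22.44, 47.60, 40.00], grand mean 34.000
SSB = Σnᵢ(x̄ᵢ−x̄)² = 2342.578; SSW = ΣΣ(x−x̄ᵢ)² = 417.422
MSB = 2342.578/2 = 1171.2889; MSW = 417.422/17 = 24.5542
F = MSB/MSW = 47.7021
df = (2, 17)
p-value (upper-tail) = 0.00000
→ bracket: p<0.01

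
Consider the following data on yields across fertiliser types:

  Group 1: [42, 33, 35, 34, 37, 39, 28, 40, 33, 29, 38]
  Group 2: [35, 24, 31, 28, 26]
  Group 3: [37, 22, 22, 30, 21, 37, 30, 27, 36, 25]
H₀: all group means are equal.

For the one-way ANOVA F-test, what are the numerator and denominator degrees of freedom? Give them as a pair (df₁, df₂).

degrees of freedom = [2, 23]

k = 3 groups, N = 26 total
df = (k−1, N−k) = (3−1, 26−3) = (2, 23)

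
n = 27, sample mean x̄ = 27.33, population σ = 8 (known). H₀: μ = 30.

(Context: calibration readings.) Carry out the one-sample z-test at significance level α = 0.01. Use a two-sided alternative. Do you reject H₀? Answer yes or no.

reject H₀: no

SE = σ/√n = 8/√27 = 1.5396
z = (x̄−μ₀)/SE = (27.33−30)/1.5396 = -1.7342
p-value (two-sided) = 0.08288
At α=0.01: p ≥ α → fail to reject H₀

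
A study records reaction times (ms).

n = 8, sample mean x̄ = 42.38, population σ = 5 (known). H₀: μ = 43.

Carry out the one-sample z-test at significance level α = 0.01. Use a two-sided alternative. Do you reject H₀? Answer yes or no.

SE = σ/√n = 5/√8 = 1.7678
z = (x̄−μ₀)/SE = (42.38−43)/1.7678 = -0.3507
p-value (two-sided) = 0.72579
At α=0.01: p ≥ α → fail to reject H₀

reject H₀: no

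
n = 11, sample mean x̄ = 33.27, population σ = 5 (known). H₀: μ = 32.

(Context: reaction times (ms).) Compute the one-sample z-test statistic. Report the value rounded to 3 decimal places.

SE = σ/√n = 5/√11 = 1.5076
z = (x̄−μ₀)/SE = (33.27−32)/1.5076 = 0.8424

test statistic = 0.842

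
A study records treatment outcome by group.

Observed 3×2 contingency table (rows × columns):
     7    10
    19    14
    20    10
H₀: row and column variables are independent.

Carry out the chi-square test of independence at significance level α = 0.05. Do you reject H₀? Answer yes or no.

reject H₀: no

Row totals [17, 33, 30], col totals [46, 34], n=80
χ² = (7−9.78)²/9.78 + (10−7.22)²/7.22 + (19−18.98)²/18.98 + (14−14.03)²/14.03 + (20−17.25)²/17.25 + (10−12.75)²/12.75 = 2.8852
df = 2
p-value (upper-tail) = 0.23631
At α=0.05: p ≥ α → fail to reject H₀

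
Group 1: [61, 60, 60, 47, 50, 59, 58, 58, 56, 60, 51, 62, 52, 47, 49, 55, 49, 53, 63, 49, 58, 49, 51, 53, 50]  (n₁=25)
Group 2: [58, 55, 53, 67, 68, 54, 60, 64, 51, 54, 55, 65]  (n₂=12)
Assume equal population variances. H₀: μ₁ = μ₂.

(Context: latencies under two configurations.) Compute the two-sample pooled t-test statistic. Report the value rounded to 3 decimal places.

x̄₁=54.400, s₁=5.123, n₁=25
x̄₂=58.667, s₂=5.944, n₂=12
s_p² = [24·5.123² + 11·5.944²]/35 = 29.1048
SE = √(s_p²·(1/25+1/12)) = 1.8946
t = (54.400−58.667)/1.8946 = -2.2520
df = 35

test statistic = -2.252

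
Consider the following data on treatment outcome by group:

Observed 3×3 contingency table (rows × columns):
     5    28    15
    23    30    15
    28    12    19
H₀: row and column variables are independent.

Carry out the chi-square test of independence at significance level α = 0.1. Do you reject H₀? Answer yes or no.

Row totals [48, 68, 59], col totals [56, 70, 49], n=175
χ² = (5−15.36)²/15.36 + (28−19.20)²/19.20 + (15−13.44)²/13.44 + (23−21.76)²/21.76 + (30−27.20)²/27.20 + (15−19.04)²/19.04 + (28−18.88)²/18.88 + (12−23.60)²/23.60 + (19−16.52)²/16.52 = 22.8976
df = 4
p-value (upper-tail) = 0.00013
At α=0.1: p < α → reject H₀

reject H₀: yes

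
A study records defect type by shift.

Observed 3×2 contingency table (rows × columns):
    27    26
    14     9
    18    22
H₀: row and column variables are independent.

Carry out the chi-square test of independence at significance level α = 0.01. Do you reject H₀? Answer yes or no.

Row totals [53, 23, 40], col totals [59, 57], n=116
χ² = (27−26.96)²/26.96 + (26−26.04)²/26.04 + (14−11.70)²/11.70 + (9−11.30)²/11.30 + (18−20.34)²/20.34 + (22−19.66)²/19.66 = 1.4718
df = 2
p-value (upper-tail) = 0.47908
At α=0.01: p ≥ α → fail to reject H₀

reject H₀: no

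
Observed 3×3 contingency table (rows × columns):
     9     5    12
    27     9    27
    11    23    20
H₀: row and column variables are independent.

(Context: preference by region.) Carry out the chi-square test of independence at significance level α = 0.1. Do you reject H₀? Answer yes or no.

Row totals [26, 63, 54], col totals [47, 37, 59], n=143
χ² = (9−8.55)²/8.55 + (5−6.73)²/6.73 + (12−10.73)²/10.73 + (27−20.71)²/20.71 + (9−16.30)²/16.30 + (27−25.99)²/25.99 + (11−17.75)²/17.75 + (23−13.97)²/13.97 + (20−22.28)²/22.28 = 14.4730
df = 4
p-value (upper-tail) = 0.00593
At α=0.1: p < α → reject H₀

reject H₀: yes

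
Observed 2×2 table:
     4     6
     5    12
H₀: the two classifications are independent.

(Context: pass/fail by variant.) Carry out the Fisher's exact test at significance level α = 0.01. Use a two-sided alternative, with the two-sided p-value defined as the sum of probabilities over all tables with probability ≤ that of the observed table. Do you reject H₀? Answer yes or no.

Margins: r₁=10, r₂=17, c₁=9, c₂=18, n=27
p_obs = C(10,4)·C(17,5)/C(27,9); sum pmf over tables with pmf ≤ p_obs
p-value (two-sided) = 0.68313
At α=0.01: p ≥ α → fail to reject H₀

reject H₀: no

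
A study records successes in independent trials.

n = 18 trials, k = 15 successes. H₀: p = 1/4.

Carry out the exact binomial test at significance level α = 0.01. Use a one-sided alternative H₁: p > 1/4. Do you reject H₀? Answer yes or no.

Exact binomial: n=18, k=15, p₀=1/4=0.2500
P(X≥15) from Σ C(n,i)·p₀^i·(1−p₀)^(n−i)
p-value (one-sided, H₁ greater) = 0.00000
At α=0.01: p < α → reject H₀

reject H₀: yes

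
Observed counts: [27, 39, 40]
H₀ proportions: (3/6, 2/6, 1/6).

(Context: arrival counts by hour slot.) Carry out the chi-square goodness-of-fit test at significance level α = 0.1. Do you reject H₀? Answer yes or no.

reject H₀: yes

n = 106; E_i = n·p_i = [53.00, 35.33, 17.67]
χ² = (27−53.00)²/53.00 + (39−35.33)²/35.33 + (40−17.67)²/17.67 = 41.3679
df = 2
p-value (upper-tail) = 0.00000
At α=0.1: p < α → reject H₀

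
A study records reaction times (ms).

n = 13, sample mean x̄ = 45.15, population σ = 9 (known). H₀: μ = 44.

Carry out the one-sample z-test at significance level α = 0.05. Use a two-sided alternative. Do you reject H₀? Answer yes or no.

SE = σ/√n = 9/√13 = 2.4962
z = (x̄−μ₀)/SE = (45.15−44)/2.4962 = 0.4607
p-value (two-sided) = 0.64501
At α=0.05: p ≥ α → fail to reject H₀

reject H₀: no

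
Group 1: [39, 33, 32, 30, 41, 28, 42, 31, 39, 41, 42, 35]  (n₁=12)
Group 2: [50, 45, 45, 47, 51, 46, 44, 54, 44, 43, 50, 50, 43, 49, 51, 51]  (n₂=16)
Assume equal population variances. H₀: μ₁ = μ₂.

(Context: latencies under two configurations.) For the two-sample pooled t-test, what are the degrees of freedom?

df = n₁ + n₂ − 2 = 12 + 16 − 2 = 26

degrees of freedom = 26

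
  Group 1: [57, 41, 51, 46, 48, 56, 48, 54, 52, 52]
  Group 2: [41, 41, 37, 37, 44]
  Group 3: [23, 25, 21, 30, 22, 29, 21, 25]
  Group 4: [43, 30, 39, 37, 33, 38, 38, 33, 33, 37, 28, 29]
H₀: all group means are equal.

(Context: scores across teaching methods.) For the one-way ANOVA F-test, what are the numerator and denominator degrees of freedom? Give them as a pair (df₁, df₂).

degrees of freedom = [3, 31]

k = 4 groups, N = 35 total
df = (k−1, N−k) = (4−1, 35−4) = (3, 31)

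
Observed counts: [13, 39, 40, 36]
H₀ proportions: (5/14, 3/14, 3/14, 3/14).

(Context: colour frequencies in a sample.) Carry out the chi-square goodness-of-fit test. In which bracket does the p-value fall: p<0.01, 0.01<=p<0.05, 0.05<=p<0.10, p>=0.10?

p-value bracket: p<0.01

n = 128; E_i = n·p_i = [45.71, 27.43, 27.43, 27.43]
χ² = (13−45.71)²/45.71 + (39−27.43)²/27.43 + (40−27.43)²/27.43 + (36−27.43)²/27.43 = 36.7333
df = 3
p-value (upper-tail) = 0.00000
→ bracket: p<0.01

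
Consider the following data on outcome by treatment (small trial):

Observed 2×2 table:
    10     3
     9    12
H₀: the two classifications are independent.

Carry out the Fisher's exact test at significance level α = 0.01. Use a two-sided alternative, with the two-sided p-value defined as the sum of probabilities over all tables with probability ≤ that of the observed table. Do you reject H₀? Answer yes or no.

Margins: r₁=13, r₂=21, c₁=19, c₂=15, n=34
p_obs = C(13,10)·C(21,9)/C(34,19); sum pmf over tables with pmf ≤ p_obs
p-value (two-sided) = 0.07899
At α=0.01: p ≥ α → fail to reject H₀

reject H₀: no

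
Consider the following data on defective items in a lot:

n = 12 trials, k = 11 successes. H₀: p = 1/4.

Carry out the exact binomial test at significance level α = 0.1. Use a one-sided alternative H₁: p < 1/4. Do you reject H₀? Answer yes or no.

Exact binomial: n=12, k=11, p₀=1/4=0.2500
P(X≤11) from Σ C(n,i)·p₀^i·(1−p₀)^(n−i)
p-value (one-sided, H₁ less) = 1.00000
At α=0.1: p ≥ α → fail to reject H₀

reject H₀: no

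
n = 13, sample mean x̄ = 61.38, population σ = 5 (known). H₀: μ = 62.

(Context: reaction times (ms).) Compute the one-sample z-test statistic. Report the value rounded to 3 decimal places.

SE = σ/√n = 5/√13 = 1.3868
z = (x̄−μ₀)/SE = (61.38−62)/1.3868 = -0.4471

test statistic = -0.447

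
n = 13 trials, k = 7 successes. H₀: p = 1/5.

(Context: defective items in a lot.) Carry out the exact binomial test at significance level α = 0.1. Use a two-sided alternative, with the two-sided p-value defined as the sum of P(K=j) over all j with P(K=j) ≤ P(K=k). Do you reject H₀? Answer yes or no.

Exact binomial: n=13, k=7, p₀=1/5=0.2000
P(X=j) = C(n,j)·p₀^j·(1−p₀)^(n−j); p = Σ P(X=j) over j with P(X=j) ≤ P(X=7)
p-value (two-sided) = 0.00700
At α=0.1: p < α → reject H₀

reject H₀: yes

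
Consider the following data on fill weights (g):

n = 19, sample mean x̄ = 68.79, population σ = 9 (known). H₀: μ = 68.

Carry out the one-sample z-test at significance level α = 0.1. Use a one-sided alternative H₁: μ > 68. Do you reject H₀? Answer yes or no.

reject H₀: no

SE = σ/√n = 9/√19 = 2.0647
z = (x̄−μ₀)/SE = (68.79−68)/2.0647 = 0.3826
p-value (one-sided, H₁ greater) = 0.35100
At α=0.1: p ≥ α → fail to reject H₀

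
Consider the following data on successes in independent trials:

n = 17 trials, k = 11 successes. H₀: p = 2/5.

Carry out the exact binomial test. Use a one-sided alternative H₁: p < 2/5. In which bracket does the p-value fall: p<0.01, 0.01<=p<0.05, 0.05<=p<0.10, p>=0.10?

Exact binomial: n=17, k=11, p₀=2/5=0.4000
P(X≤11) from Σ C(n,i)·p₀^i·(1−p₀)^(n−i)
p-value (one-sided, H₁ less) = 0.98941
→ bracket: p>=0.10

p-value bracket: p>=0.10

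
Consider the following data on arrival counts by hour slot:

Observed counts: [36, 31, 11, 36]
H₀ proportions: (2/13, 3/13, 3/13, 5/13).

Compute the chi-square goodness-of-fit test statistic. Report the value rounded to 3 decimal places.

n = 114; E_i = n·p_i = [17.54, 26.31, 26.31, 43.85]
χ² = (36−17.54)²/17.54 + (31−26.31)²/26.31 + (11−26.31)²/26.31 + (36−43.85)²/43.85 = 30.5813
df = 3

test statistic = 30.581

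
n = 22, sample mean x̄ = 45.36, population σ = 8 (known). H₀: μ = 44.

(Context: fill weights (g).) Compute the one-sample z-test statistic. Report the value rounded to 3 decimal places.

test statistic = 0.797

SE = σ/√n = 8/√22 = 1.7056
z = (x̄−μ₀)/SE = (45.36−44)/1.7056 = 0.7974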